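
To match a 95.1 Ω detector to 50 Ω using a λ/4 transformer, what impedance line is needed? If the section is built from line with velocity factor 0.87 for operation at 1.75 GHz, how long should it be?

Z_qwt ≈ 69 Ω; length ≈ 3.73 cm

Z_qwt = √(Z_0·R_L) = √(50 × 95.1) = √4755
λ = 0.87·c/f = 0.149 m, so l = λ/4 = 0.0373 m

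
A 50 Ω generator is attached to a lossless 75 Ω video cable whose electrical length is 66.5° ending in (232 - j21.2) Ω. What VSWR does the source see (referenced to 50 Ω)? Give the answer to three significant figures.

VSWR ≈ 2.48

tan(βl) = 2.3
Z_in = Z_0·(Z_L + jZ_0·tanβl)/(Z_0 + jZ_L·tanβl) = 27.4 − j26.3 Ω
Γ_s = (Z_in − Z_s)/(Z_in + Z_s) = (-22.6 − j26.3)/(77.4 − j26.3), |Γ_s| = 0.424
VSWR = (1 + |Γ_s|)/(1 − |Γ_s|)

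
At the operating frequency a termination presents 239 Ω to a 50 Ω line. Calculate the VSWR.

VSWR ≈ 4.78

Γ = (239 − 50)/(239 + 50) = 0.654
VSWR = (1 + 0.654)/(1 − 0.654)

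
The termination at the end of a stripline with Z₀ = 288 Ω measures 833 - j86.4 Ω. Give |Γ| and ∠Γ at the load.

Γ ≈ 0.491 ∠ -4.6°

Γ = (Z_L − Z_0)/(Z_L + Z_0) = (545 − j86.4)/(1121 − j86.4)
|Γ| = 552/1120 = 0.491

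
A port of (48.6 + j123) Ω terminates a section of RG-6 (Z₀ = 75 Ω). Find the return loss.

RL ≈ 2.84 dB

Γ = (-26.4 + j123)/(123.6 + j123), |Γ| = 0.721
RL = −20·log₁₀|Γ| = −20·log₁₀(0.721)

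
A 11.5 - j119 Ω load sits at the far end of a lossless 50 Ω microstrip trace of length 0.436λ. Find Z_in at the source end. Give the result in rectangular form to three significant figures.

Z_in ≈ 1400 + j292 Ω

βl = 2π × 0.436 = 157°
tan(βl) = tan(157°) = -0.425
Z_in = Z_0·(Z_L + jZ_0·tanβl)/(Z_0 + jZ_L·tanβl)
     = 50·(11.5 − j140)/(-0.611 − j4.89)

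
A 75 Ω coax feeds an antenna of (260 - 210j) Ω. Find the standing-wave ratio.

VSWR ≈ 5.85

Γ = (Z_L − Z_0)/(Z_L + Z_0) = (185 − j210)/(335 − j210)
|Γ| = 280/395 = 0.708
VSWR = (1 + |Γ|)/(1 − |Γ|) = 1.71/0.292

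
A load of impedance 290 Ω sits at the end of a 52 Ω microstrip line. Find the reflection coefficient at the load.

Γ = 0.696

Γ = (Z_L − Z_0)/(Z_L + Z_0) = (290 − 52)/(290 + 52) = 238/342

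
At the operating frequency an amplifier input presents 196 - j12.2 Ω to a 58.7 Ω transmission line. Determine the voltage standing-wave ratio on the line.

VSWR ≈ 3.35

Γ = (Z_L − Z_0)/(Z_L + Z_0) = (137.3 − j12.2)/(254.7 − j12.2)
|Γ| = 138/255 = 0.541
VSWR = (1 + |Γ|)/(1 − |Γ|) = 1.54/0.459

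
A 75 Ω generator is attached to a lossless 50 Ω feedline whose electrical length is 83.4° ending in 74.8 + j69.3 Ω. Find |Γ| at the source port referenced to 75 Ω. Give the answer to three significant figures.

|Γ| ≈ 0.614

tan(βl) = 8.64
Z_in = Z_0·(Z_L + jZ_0·tanβl)/(Z_0 + jZ_L·tanβl) = 19.7 − j22.5 Ω
Γ_s = (Z_in − Z_s)/(Z_in + Z_s) = (-55.3 − j22.5)/(94.7 − j22.5), |Γ_s| = 0.614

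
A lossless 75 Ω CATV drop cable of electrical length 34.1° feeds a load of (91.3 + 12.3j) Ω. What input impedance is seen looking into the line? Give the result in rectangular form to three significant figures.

tan(βl) = tan(34.1°) = 0.677
Z_in = Z_0·(Z_L + jZ_0·tanβl)/(Z_0 + jZ_L·tanβl)
     = 75·(91.3 + j63.1)/(66.7 + j61.8)

Z_in ≈ 90.6 − j13 Ω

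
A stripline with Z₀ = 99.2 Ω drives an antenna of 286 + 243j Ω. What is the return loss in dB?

RL ≈ 3.44 dB

Γ = (186.8 + j243)/(385.2 + j243), |Γ| = 0.673
RL = −20·log₁₀|Γ| = −20·log₁₀(0.673)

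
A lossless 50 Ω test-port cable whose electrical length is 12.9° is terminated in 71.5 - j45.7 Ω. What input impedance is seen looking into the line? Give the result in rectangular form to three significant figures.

Z_in ≈ 47.9 − j41.3 Ω

tan(βl) = tan(12.9°) = 0.229
Z_in = Z_0·(Z_L + jZ_0·tanβl)/(Z_0 + jZ_L·tanβl)
     = 50·(71.5 − j34.2)/(60.5 + j16.4)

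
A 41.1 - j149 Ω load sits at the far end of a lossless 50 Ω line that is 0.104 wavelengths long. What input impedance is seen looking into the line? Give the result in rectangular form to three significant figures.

βl = 2π × 0.104 = 37.4°
tan(βl) = tan(37.4°) = 0.766
Z_in = Z_0·(Z_L + jZ_0·tanβl)/(Z_0 + jZ_L·tanβl)
     = 50·(41.1 − j111)/(164 + j31.5)

Z_in ≈ 5.84 − j34.9 Ω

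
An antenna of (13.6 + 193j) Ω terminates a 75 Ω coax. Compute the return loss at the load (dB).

RL ≈ 0.412 dB

Γ = (-61.4 + j193)/(88.6 + j193), |Γ| = 0.954
RL = −20·log₁₀|Γ| = −20·log₁₀(0.954)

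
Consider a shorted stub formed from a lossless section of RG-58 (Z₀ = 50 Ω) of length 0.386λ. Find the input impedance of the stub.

βl = 2π × 0.386 = 139°
tan(βl) = -0.871
For a shorted stub, Z_in = jZ_0·tan(βl)

Z_in ≈ −j43.5 Ω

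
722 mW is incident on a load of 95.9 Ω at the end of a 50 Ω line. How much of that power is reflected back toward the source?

Γ = (95.9 − 50)/(95.9 + 50) = 0.315
|Γ|² = 0.099
P_refl = |Γ|²·P_inc = 71.5 mW, P_del = (1 − |Γ|²)·P_inc = 651 mW

P_reflected ≈ 71.5 mW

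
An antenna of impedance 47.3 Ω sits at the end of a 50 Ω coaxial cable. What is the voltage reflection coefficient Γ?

Γ = -0.0277

Γ = (Z_L − Z_0)/(Z_L + Z_0) = (47.3 − 50)/(47.3 + 50) = -2.7/97.3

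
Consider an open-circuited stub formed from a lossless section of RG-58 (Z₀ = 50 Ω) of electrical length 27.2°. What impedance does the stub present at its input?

Z_in ≈ −j97.3 Ω

tan(βl) = 0.514
For an open-circuited stub, Z_in = −jZ_0·cot(βl) = −jZ_0/tan(βl)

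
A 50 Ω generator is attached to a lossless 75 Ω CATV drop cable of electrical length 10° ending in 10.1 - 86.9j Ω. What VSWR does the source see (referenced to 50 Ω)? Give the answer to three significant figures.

VSWR ≈ 17.5

tan(βl) = 0.176
Z_in = Z_0·(Z_L + jZ_0·tanβl)/(Z_0 + jZ_L·tanβl) = 7.18 − j61.3 Ω
Γ_s = (Z_in − Z_s)/(Z_in + Z_s) = (-42.8 − j61.3)/(57.2 − j61.3), |Γ_s| = 0.892
VSWR = (1 + |Γ_s|)/(1 − |Γ_s|)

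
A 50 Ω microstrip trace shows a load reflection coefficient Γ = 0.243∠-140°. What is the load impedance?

Z_L = Z_0·(1 + Γ)/(1 − Γ) = 50·(0.814 − j0.156)/(1.19 + j0.156)

Z_L ≈ 32.9 − j10.9 Ω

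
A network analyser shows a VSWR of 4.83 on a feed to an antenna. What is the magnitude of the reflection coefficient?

|Γ| ≈ 0.657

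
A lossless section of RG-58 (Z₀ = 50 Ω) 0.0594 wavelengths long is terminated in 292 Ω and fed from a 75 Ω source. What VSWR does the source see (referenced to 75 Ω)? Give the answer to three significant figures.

VSWR ≈ 4.56

βl = 2π × 0.0594 = 21.4°
tan(βl) = 0.392
Z_in = Z_0·(Z_L + jZ_0·tanβl)/(Z_0 + jZ_L·tanβl) = 54.1 − j104 Ω
Γ_s = (Z_in − Z_s)/(Z_in + Z_s) = (-20.9 − j104)/(129 − j104), |Γ_s| = 0.64
VSWR = (1 + |Γ_s|)/(1 − |Γ_s|)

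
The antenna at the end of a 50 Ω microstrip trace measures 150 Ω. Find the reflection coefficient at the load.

Γ = 0.5

Γ = (Z_L − Z_0)/(Z_L + Z_0) = (150 − 50)/(150 + 50) = 100/200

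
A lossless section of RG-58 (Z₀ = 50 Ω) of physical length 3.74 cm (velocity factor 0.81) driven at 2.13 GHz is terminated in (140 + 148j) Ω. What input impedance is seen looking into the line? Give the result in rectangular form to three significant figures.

Z_in ≈ 8.97 + j15.4 Ω

λ = v/f = 0.81·c / 2.13 GHz = 0.114 m
βl = 2π·l/λ = 2π × 0.328 = 118°
tan(βl) = tan(118°) = -1.88
Z_in = Z_0·(Z_L + jZ_0·tanβl)/(Z_0 + jZ_L·tanβl)
     = 50·(140 + j54)/(328 − j263)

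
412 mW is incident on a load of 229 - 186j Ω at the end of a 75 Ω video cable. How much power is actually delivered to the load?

|Γ| = |(154 − j186)/(304 − j186)| = 0.678
|Γ|² = 0.459
P_refl = |Γ|²·P_inc = 189 mW, P_del = (1 − |Γ|²)·P_inc = 223 mW

P_delivered ≈ 223 mW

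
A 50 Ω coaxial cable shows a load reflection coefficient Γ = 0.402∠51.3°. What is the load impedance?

Z_L ≈ 63.6 + j47.6 Ω

Z_L = Z_0·(1 + Γ)/(1 − Γ) = 50·(1.25 + j0.314)/(0.749 − j0.314)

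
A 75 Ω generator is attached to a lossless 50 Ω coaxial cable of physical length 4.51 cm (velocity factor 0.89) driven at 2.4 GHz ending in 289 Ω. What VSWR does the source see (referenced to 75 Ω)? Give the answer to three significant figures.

VSWR ≈ 5.39

λ = v/f = 0.89·c / 2.4 GHz = 0.111 m
βl = 2π·l/λ = 2π × 0.405 = 146°
tan(βl) = -0.676
Z_in = Z_0·(Z_L + jZ_0·tanβl)/(Z_0 + jZ_L·tanβl) = 25.9 + j67.3 Ω
Γ_s = (Z_in − Z_s)/(Z_in + Z_s) = (-49.1 + j67.3)/(101 + j67.3), |Γ_s| = 0.687
VSWR = (1 + |Γ_s|)/(1 − |Γ_s|)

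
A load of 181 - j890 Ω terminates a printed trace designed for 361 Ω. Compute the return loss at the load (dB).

Γ = (-180 − j890)/(542 − j890), |Γ| = 0.871
RL = −20·log₁₀|Γ| = −20·log₁₀(0.871)

RL ≈ 1.2 dB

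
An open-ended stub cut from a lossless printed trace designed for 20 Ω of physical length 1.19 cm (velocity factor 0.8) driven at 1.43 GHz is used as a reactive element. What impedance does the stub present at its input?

Z_in ≈ −j41.9 Ω

λ = v/f = 0.8·c / 1.43 GHz = 0.168 m
βl = 2π·l/λ = 2π × 0.0709 = 25.5°
tan(βl) = 0.478
For an open-ended stub, Z_in = −jZ_0·cot(βl) = −jZ_0/tan(βl)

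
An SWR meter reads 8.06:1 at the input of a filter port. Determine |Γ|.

|Γ| ≈ 0.779

|Γ| = (S − 1)/(S + 1) = (8.06 − 1)/(8.06 + 1) = 7.06/9.06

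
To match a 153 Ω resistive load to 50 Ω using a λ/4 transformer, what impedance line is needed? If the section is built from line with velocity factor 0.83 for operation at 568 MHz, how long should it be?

Z_qwt = √(Z_0·R_L) = √(50 × 153) = √7650
λ = 0.83·c/f = 0.438 m, so l = λ/4 = 0.11 m

Z_qwt ≈ 87.5 Ω; length ≈ 11 cm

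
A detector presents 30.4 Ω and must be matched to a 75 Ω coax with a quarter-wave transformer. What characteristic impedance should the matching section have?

Z_qwt ≈ 47.7 Ω

Z_qwt = √(Z_0·R_L) = √(75 × 30.4) = √2280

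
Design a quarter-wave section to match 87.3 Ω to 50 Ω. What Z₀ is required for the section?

Z_qwt = √(Z_0·R_L) = √(50 × 87.3) = √4365

Z_qwt ≈ 66.1 Ω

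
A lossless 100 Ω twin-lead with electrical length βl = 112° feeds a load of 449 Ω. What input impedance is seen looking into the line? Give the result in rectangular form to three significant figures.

Z_in ≈ 25.7 + j38.1 Ω

tan(βl) = tan(112°) = -2.48
Z_in = Z_0·(Z_L + jZ_0·tanβl)/(Z_0 + jZ_L·tanβl)
     = 100·(449 − j248)/(100 − j1110)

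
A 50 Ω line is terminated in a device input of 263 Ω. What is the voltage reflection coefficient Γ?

Γ = (Z_L − Z_0)/(Z_L + Z_0) = (263 − 50)/(263 + 50) = 213/313

Γ = 0.681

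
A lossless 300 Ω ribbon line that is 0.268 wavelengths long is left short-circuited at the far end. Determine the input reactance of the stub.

βl = 2π × 0.268 = 96.5°
tan(βl) = -8.8
For a short-circuited stub, Z_in = jZ_0·tan(βl)

X_in ≈ -2640 Ω (capacitive)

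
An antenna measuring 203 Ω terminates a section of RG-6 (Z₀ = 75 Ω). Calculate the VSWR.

VSWR ≈ 2.71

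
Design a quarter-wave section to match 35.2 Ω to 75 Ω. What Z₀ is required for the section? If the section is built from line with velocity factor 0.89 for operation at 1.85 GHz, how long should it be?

Z_qwt ≈ 51.4 Ω; length ≈ 3.61 cm

Z_qwt = √(Z_0·R_L) = √(75 × 35.2) = √2640
λ = 0.89·c/f = 0.144 m, so l = λ/4 = 0.0361 m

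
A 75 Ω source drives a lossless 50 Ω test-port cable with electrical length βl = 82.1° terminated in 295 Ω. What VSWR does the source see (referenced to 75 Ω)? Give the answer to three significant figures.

tan(βl) = 7.21
Z_in = Z_0·(Z_L + jZ_0·tanβl)/(Z_0 + jZ_L·tanβl) = 8.63 − j6.74 Ω
Γ_s = (Z_in − Z_s)/(Z_in + Z_s) = (-66.4 − j6.74)/(83.6 − j6.74), |Γ_s| = 0.795
VSWR = (1 + |Γ_s|)/(1 − |Γ_s|)

VSWR ≈ 8.76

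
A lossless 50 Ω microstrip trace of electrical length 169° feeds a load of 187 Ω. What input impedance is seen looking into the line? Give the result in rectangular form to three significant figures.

Z_in ≈ 127 + j82.6 Ω

tan(βl) = tan(169°) = -0.194
Z_in = Z_0·(Z_L + jZ_0·tanβl)/(Z_0 + jZ_L·tanβl)
     = 50·(187 − j9.72)/(50 − j36.3)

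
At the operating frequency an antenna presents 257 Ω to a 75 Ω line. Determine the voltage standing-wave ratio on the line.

VSWR ≈ 3.43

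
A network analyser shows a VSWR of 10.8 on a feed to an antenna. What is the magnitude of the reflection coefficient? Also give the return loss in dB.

|Γ| ≈ 0.831; return loss ≈ 1.61 dB

|Γ| = (S − 1)/(S + 1) = (10.8 − 1)/(10.8 + 1) = 9.8/11.8
RL = −20·log₁₀|Γ| = −20·log₁₀(0.831)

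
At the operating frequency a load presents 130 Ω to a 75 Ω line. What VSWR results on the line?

Γ = (130 − 75)/(130 + 75) = 0.268
VSWR = (1 + 0.268)/(1 − 0.268)

VSWR ≈ 1.73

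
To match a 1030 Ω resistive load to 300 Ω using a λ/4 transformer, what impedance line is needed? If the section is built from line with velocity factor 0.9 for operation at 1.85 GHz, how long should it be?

Z_qwt = √(Z_0·R_L) = √(300 × 1030) = √309000
λ = 0.9·c/f = 0.146 m, so l = λ/4 = 0.0365 m

Z_qwt ≈ 556 Ω; length ≈ 3.65 cm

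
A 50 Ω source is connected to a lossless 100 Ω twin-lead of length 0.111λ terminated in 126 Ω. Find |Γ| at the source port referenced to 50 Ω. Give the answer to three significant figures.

|Γ| ≈ 0.368

βl = 2π × 0.111 = 40°
tan(βl) = 0.838
Z_in = Z_0·(Z_L + jZ_0·tanβl)/(Z_0 + jZ_L·tanβl) = 101 − j23.3 Ω
Γ_s = (Z_in − Z_s)/(Z_in + Z_s) = (51.4 − j23.3)/(151 − j23.3), |Γ_s| = 0.368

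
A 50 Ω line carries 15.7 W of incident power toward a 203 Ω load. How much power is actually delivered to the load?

Γ = (203 − 50)/(203 + 50) = 0.605
|Γ|² = 0.366
P_refl = |Γ|²·P_inc = 5.74 W, P_del = (1 − |Γ|²)·P_inc = 9.96 W

P_delivered ≈ 9.96 W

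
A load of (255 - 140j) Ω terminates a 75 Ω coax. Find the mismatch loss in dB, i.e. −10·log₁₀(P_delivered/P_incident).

mismatch loss ≈ 2.25 dB

Γ = (180 − j140)/(330 − j140), |Γ| = 0.636
|Γ|² = 0.405, so P_del/P_inc = 1 − |Γ|² = 0.595
ML = −10·log₁₀(1 − |Γ|²)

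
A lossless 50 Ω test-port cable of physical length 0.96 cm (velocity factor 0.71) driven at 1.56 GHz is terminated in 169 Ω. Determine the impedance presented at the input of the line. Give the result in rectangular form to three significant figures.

Z_in ≈ 58.2 − j69.3 Ω

λ = v/f = 0.71·c / 1.56 GHz = 0.137 m
βl = 2π·l/λ = 2π × 0.0703 = 25.3°
tan(βl) = tan(25.3°) = 0.473
Z_in = Z_0·(Z_L + jZ_0·tanβl)/(Z_0 + jZ_L·tanβl)
     = 50·(169 + j23.6)/(50 + j79.9)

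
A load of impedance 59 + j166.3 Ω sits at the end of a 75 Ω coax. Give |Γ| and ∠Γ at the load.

Γ ≈ 0.782 ∠ 44.4°

Γ = (Z_L − Z_0)/(Z_L + Z_0) = (-16 + j166.3)/(134 + j166.3)
|Γ| = 167/214 = 0.782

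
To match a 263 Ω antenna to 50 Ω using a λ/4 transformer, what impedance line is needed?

Z_qwt = √(Z_0·R_L) = √(50 × 263) = √13150

Z_qwt ≈ 115 Ω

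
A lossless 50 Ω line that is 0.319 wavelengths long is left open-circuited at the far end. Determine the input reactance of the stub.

X_in ≈ 23.1 Ω (inductive)

βl = 2π × 0.319 = 115°
tan(βl) = -2.16
For an open-circuited stub, Z_in = −jZ_0·cot(βl) = −jZ_0/tan(βl)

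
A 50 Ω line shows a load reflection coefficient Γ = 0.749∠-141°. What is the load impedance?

Z_L = Z_0·(1 + Γ)/(1 − Γ) = 50·(0.418 − j0.471)/(1.58 + j0.471)

Z_L ≈ 8.05 − j17.3 Ω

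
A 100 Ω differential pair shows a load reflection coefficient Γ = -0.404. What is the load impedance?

Z_L ≈ 42.5 Ω

Z_L = Z_0·(1 + Γ)/(1 − Γ) = 100·(0.596)/(1.4)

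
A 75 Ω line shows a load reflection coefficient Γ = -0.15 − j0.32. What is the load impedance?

Z_L = Z_0·(1 + Γ)/(1 − Γ) = 75·(0.85 − j0.32)/(1.15 + j0.32)

Z_L ≈ 46.1 − j33.7 Ω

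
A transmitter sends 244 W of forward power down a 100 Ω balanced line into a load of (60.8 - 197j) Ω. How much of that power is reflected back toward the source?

|Γ| = |(-39.2 − j197)/(160.8 − j197)| = 0.79
|Γ|² = 0.624
P_refl = |Γ|²·P_inc = 152 W, P_del = (1 − |Γ|²)·P_inc = 91.8 W

P_reflected ≈ 152 W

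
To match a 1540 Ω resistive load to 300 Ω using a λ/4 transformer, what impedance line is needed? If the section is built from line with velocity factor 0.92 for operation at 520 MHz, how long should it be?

Z_qwt ≈ 680 Ω; length ≈ 13.3 cm

Z_qwt = √(Z_0·R_L) = √(300 × 1540) = √462000
λ = 0.92·c/f = 0.531 m, so l = λ/4 = 0.133 m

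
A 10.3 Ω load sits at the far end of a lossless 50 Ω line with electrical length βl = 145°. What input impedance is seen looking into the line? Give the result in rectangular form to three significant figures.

Z_in ≈ 15 − j32.8 Ω

tan(βl) = tan(145°) = -0.7
Z_in = Z_0·(Z_L + jZ_0·tanβl)/(Z_0 + jZ_L·tanβl)
     = 50·(10.3 − j35)/(50 − j7.21)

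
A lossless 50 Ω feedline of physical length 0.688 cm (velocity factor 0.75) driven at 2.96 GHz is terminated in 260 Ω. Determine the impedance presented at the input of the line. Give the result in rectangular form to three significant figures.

Z_in ≈ 30.4 − j69.1 Ω

λ = v/f = 0.75·c / 2.96 GHz = 0.076 m
βl = 2π·l/λ = 2π × 0.0905 = 32.6°
tan(βl) = tan(32.6°) = 0.639
Z_in = Z_0·(Z_L + jZ_0·tanβl)/(Z_0 + jZ_L·tanβl)
     = 50·(260 + j32)/(50 + j166)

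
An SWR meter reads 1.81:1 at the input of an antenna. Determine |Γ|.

|Γ| ≈ 0.288

|Γ| = (S − 1)/(S + 1) = (1.81 − 1)/(1.81 + 1) = 0.81/2.81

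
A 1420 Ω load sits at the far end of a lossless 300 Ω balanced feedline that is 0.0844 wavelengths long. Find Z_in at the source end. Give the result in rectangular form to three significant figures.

Z_in ≈ 219 − j433 Ω

βl = 2π × 0.0844 = 30.4°
tan(βl) = tan(30.4°) = 0.586
Z_in = Z_0·(Z_L + jZ_0·tanβl)/(Z_0 + jZ_L·tanβl)
     = 300·(1420 + j176)/(300 + j833)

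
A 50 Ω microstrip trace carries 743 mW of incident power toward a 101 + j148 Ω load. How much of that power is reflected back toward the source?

P_reflected ≈ 407 mW

|Γ| = |(51 + j148)/(151 + j148)| = 0.74
|Γ|² = 0.548
P_refl = |Γ|²·P_inc = 407 mW, P_del = (1 − |Γ|²)·P_inc = 336 mW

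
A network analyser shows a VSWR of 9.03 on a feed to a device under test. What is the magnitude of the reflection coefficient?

|Γ| = (S − 1)/(S + 1) = (9.03 − 1)/(9.03 + 1) = 8.03/10

|Γ| ≈ 0.801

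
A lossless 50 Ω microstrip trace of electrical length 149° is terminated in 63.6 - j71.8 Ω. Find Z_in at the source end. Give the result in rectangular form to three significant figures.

tan(βl) = tan(149°) = -0.601
Z_in = Z_0·(Z_L + jZ_0·tanβl)/(Z_0 + jZ_L·tanβl)
     = 50·(63.6 − j102)/(6.86 − j38.2)

Z_in ≈ 144 + j57.4 Ω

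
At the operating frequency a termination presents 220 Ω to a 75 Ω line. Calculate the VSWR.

VSWR ≈ 2.93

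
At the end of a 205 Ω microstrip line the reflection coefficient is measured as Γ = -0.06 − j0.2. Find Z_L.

Z_L ≈ 168 − j70.5 Ω

Z_L = Z_0·(1 + Γ)/(1 − Γ) = 205·(0.94 − j0.2)/(1.06 + j0.2)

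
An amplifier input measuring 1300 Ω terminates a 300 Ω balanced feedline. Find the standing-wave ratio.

For a purely resistive load, VSWR = R_L/Z_0 or Z_0/R_L (whichever > 1) = 1300/300

VSWR ≈ 4.33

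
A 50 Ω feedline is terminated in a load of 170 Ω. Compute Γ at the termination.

Γ = (Z_L − Z_0)/(Z_L + Z_0) = (170 − 50)/(170 + 50) = 120/220

Γ = 0.545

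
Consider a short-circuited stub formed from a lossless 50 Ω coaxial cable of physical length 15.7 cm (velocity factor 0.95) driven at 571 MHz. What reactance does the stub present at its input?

X_in ≈ -116 Ω (capacitive)

λ = v/f = 0.95·c / 571 MHz = 0.499 m
βl = 2π·l/λ = 2π × 0.315 = 113°
tan(βl) = -2.33
For a short-circuited stub, Z_in = jZ_0·tan(βl)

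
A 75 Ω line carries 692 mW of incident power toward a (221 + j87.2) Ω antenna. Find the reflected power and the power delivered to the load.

|Γ| = |(146 + j87.2)/(296 + j87.2)| = 0.551
|Γ|² = 0.304
P_refl = |Γ|²·P_inc = 210 mW, P_del = (1 − |Γ|²)·P_inc = 482 mW

P_reflected ≈ 210 mW; P_delivered ≈ 482 mW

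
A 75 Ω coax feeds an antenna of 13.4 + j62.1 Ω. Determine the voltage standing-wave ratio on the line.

VSWR ≈ 9.51

Γ = (Z_L − Z_0)/(Z_L + Z_0) = (-61.6 + j62.1)/(88.4 + j62.1)
|Γ| = 87.5/108 = 0.81
VSWR = (1 + |Γ|)/(1 − |Γ|) = 1.81/0.19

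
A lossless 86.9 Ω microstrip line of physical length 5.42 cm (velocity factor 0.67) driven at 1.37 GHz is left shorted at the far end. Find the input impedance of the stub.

Z_in ≈ −j93.2 Ω

λ = v/f = 0.67·c / 1.37 GHz = 0.147 m
βl = 2π·l/λ = 2π × 0.369 = 133°
tan(βl) = -1.07
For a shorted stub, Z_in = jZ_0·tan(βl)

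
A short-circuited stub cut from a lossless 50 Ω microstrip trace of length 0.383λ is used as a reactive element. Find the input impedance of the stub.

βl = 2π × 0.383 = 138°
tan(βl) = -0.904
For a short-circuited stub, Z_in = jZ_0·tan(βl)

Z_in ≈ −j45.2 Ω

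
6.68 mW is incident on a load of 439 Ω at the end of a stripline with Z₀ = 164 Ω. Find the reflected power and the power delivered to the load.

P_reflected ≈ 1.39 mW; P_delivered ≈ 5.29 mW

Γ = (439 − 164)/(439 + 164) = 0.456
|Γ|² = 0.208
P_refl = |Γ|²·P_inc = 1.39 mW, P_del = (1 − |Γ|²)·P_inc = 5.29 mW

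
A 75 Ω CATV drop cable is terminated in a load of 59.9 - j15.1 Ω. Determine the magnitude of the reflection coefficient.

Γ = (Z_L − Z_0)/(Z_L + Z_0) = (-15.1 − j15.1)/(134.9 − j15.1)
|Γ| = 21.4/136

|Γ| ≈ 0.157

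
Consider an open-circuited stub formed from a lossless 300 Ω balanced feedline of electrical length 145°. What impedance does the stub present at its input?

tan(βl) = -0.7
For an open-circuited stub, Z_in = −jZ_0·cot(βl) = −jZ_0/tan(βl)

Z_in ≈ +j428 Ω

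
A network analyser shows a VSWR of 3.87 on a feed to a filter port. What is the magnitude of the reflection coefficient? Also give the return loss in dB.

|Γ| ≈ 0.589; return loss ≈ 4.59 dB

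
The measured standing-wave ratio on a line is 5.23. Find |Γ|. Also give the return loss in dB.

|Γ| = (S − 1)/(S + 1) = (5.23 − 1)/(5.23 + 1) = 4.23/6.23
RL = −20·log₁₀|Γ| = −20·log₁₀(0.679)

|Γ| ≈ 0.679; return loss ≈ 3.36 dB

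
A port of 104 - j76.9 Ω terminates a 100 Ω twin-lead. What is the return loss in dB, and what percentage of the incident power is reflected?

RL ≈ 9.04 dB; 12.5% of incident power reflected

Γ = (4 − j76.9)/(204 − j76.9), |Γ| = 0.353
RL = −20·log₁₀(0.353) = 9.04 dB
P_refl/P_inc = |Γ|² = 0.125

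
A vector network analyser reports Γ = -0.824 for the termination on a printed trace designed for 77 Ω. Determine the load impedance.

Z_L ≈ 7.43 Ω

Z_L = Z_0·(1 + Γ)/(1 − Γ) = 77·(0.176)/(1.82)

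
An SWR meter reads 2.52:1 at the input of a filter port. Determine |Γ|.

|Γ| ≈ 0.432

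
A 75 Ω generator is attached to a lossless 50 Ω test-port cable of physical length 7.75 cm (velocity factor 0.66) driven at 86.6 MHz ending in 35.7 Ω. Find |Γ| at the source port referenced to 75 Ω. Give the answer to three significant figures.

λ = v/f = 0.66·c / 86.6 MHz = 2.29 m
βl = 2π·l/λ = 2π × 0.0339 = 12.2°
tan(βl) = 0.216
Z_in = Z_0·(Z_L + jZ_0·tanβl)/(Z_0 + jZ_L·tanβl) = 36.5 + j5.18 Ω
Γ_s = (Z_in − Z_s)/(Z_in + Z_s) = (-38.5 + j5.18)/(111 + j5.18), |Γ_s| = 0.348

|Γ| ≈ 0.348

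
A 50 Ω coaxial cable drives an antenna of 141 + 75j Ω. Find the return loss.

Γ = (91 + j75)/(191 + j75), |Γ| = 0.575
RL = −20·log₁₀|Γ| = −20·log₁₀(0.575)

RL ≈ 4.81 dB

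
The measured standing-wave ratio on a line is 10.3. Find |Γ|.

|Γ| = (S − 1)/(S + 1) = (10.3 − 1)/(10.3 + 1) = 9.3/11.3

|Γ| ≈ 0.823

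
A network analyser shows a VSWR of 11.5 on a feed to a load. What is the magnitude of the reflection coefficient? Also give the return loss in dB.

|Γ| = (S − 1)/(S + 1) = (11.5 − 1)/(11.5 + 1) = 10.5/12.5
RL = −20·log₁₀|Γ| = −20·log₁₀(0.84)

|Γ| ≈ 0.84; return loss ≈ 1.51 dB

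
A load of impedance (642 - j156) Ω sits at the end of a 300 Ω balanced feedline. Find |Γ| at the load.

|Γ| ≈ 0.394

Γ = (Z_L − Z_0)/(Z_L + Z_0) = (342 − j156)/(942 − j156)
|Γ| = 376/955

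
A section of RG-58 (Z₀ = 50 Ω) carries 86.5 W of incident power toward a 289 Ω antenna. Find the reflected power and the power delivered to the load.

Γ = (289 − 50)/(289 + 50) = 0.705
|Γ|² = 0.497
P_refl = |Γ|²·P_inc = 43 W, P_del = (1 − |Γ|²)·P_inc = 43.5 W

P_reflected ≈ 43 W; P_delivered ≈ 43.5 W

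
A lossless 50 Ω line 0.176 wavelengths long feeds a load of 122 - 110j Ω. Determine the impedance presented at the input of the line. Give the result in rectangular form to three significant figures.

βl = 2π × 0.176 = 63.4°
tan(βl) = tan(63.4°) = 1.99
Z_in = Z_0·(Z_L + jZ_0·tanβl)/(Z_0 + jZ_L·tanβl)
     = 50·(122 − j10.3)/(269 + j243)

Z_in ≈ 11.5 − j12.3 Ω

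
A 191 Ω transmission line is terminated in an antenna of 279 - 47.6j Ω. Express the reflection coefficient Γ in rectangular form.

Γ ≈ 0.195 − j0.0815

Γ = (Z_L − Z_0)/(Z_L + Z_0) = (88 − j47.6)/(470 − j47.6)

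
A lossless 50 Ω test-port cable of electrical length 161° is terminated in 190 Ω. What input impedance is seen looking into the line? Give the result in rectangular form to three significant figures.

Z_in ≈ 78.4 + j85.3 Ω

tan(βl) = tan(161°) = -0.344
Z_in = Z_0·(Z_L + jZ_0·tanβl)/(Z_0 + jZ_L·tanβl)
     = 50·(190 − j17.2)/(50 − j65.4)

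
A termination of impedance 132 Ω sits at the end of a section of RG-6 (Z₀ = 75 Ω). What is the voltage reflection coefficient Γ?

Γ = 0.275

Γ = (Z_L − Z_0)/(Z_L + Z_0) = (132 − 75)/(132 + 75) = 57/207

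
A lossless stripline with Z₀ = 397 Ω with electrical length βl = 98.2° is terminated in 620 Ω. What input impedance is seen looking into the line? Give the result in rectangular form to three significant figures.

Z_in ≈ 257 + j33.5 Ω

tan(βl) = tan(98.2°) = -6.94
Z_in = Z_0·(Z_L + jZ_0·tanβl)/(Z_0 + jZ_L·tanβl)
     = 397·(620 − j2750)/(397 − j4300)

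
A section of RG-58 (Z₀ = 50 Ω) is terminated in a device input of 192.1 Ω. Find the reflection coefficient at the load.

Γ = 0.587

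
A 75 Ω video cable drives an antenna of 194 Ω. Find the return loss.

RL ≈ 7.08 dB

Γ = (194 − 75)/(194 + 75) = 0.442
RL = −20·log₁₀|Γ| = −20·log₁₀(0.442)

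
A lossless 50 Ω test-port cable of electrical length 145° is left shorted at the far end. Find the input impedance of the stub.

Z_in ≈ −j35 Ω

tan(βl) = -0.7
For a shorted stub, Z_in = jZ_0·tan(βl)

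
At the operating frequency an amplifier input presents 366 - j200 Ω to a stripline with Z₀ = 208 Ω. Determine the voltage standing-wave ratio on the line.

VSWR ≈ 2.44

Γ = (Z_L − Z_0)/(Z_L + Z_0) = (158 − j200)/(574 − j200)
|Γ| = 255/608 = 0.419
VSWR = (1 + |Γ|)/(1 − |Γ|) = 1.42/0.581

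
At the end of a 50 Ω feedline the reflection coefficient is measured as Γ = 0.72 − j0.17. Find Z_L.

Z_L ≈ 211 − j158 Ω

Z_L = Z_0·(1 + Γ)/(1 − Γ) = 50·(1.72 − j0.17)/(0.28 + j0.17)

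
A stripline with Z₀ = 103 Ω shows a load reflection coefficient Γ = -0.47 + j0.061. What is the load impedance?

Z_L = Z_0·(1 + Γ)/(1 − Γ) = 103·(0.53 + j0.061)/(1.47 − j0.061)

Z_L ≈ 36.9 + j5.81 Ω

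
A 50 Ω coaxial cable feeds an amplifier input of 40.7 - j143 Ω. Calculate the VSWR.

VSWR ≈ 12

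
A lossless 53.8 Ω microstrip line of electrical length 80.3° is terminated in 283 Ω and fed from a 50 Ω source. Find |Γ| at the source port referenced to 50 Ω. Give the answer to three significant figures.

tan(βl) = 5.85
Z_in = Z_0·(Z_L + jZ_0·tanβl)/(Z_0 + jZ_L·tanβl) = 10.5 − j8.85 Ω
Γ_s = (Z_in − Z_s)/(Z_in + Z_s) = (-39.5 − j8.85)/(60.5 − j8.85), |Γ_s| = 0.662

|Γ| ≈ 0.662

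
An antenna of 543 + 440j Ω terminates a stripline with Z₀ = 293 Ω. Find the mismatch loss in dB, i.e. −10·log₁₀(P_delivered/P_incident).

Γ = (250 + j440)/(836 + j440), |Γ| = 0.536
|Γ|² = 0.287, so P_del/P_inc = 1 − |Γ|² = 0.713
ML = −10·log₁₀(1 − |Γ|²)

mismatch loss ≈ 1.47 dB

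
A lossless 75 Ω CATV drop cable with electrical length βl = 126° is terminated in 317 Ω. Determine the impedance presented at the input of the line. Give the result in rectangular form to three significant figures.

tan(βl) = tan(126°) = -1.38
Z_in = Z_0·(Z_L + jZ_0·tanβl)/(Z_0 + jZ_L·tanβl)
     = 75·(317 − j103)/(75 − j436)

Z_in ≈ 26.3 + j50 Ω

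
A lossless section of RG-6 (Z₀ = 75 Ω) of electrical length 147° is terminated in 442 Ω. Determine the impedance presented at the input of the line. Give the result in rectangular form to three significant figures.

Z_in ≈ 40.2 + j105 Ω

tan(βl) = tan(147°) = -0.649
Z_in = Z_0·(Z_L + jZ_0·tanβl)/(Z_0 + jZ_L·tanβl)
     = 75·(442 − j48.7)/(75 − j287)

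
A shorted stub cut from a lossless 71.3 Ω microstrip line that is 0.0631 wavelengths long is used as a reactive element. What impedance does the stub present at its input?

Z_in ≈ +j29.8 Ω

βl = 2π × 0.0631 = 22.7°
tan(βl) = 0.419
For a shorted stub, Z_in = jZ_0·tan(βl)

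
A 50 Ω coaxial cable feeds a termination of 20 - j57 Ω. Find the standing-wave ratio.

Γ = (Z_L − Z_0)/(Z_L + Z_0) = (-30 − j57)/(70 − j57)
|Γ| = 64.4/90.3 = 0.714
VSWR = (1 + |Γ|)/(1 − |Γ|) = 1.71/0.286

VSWR ≈ 5.98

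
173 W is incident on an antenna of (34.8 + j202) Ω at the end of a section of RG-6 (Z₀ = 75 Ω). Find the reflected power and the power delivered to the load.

|Γ| = |(-40.2 + j202)/(109.8 + j202)| = 0.896
|Γ|² = 0.802
P_refl = |Γ|²·P_inc = 139 W, P_del = (1 − |Γ|²)·P_inc = 34.2 W

P_reflected ≈ 139 W; P_delivered ≈ 34.2 W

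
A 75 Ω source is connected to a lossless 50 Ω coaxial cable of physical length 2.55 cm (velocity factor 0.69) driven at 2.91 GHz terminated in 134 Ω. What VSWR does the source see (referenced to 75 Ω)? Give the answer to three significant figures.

λ = v/f = 0.69·c / 2.91 GHz = 0.0711 m
βl = 2π·l/λ = 2π × 0.358 = 129°
tan(βl) = -1.23
Z_in = Z_0·(Z_L + jZ_0·tanβl)/(Z_0 + jZ_L·tanβl) = 28.3 + j32 Ω
Γ_s = (Z_in − Z_s)/(Z_in + Z_s) = (-46.7 + j32)/(103 + j32), |Γ_s| = 0.523
VSWR = (1 + |Γ_s|)/(1 − |Γ_s|)

VSWR ≈ 3.19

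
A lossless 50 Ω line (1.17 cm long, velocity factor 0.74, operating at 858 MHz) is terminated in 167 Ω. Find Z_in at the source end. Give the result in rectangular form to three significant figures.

λ = v/f = 0.74·c / 858 MHz = 0.259 m
βl = 2π·l/λ = 2π × 0.0452 = 16.3°
tan(βl) = tan(16.3°) = 0.292
Z_in = Z_0·(Z_L + jZ_0·tanβl)/(Z_0 + jZ_L·tanβl)
     = 50·(167 + j14.6)/(50 + j48.8)

Z_in ≈ 92.9 − j76 Ω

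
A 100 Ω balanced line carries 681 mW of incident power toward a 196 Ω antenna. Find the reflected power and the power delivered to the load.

P_reflected ≈ 71.6 mW; P_delivered ≈ 609 mW

Γ = (196 − 100)/(196 + 100) = 0.324
|Γ|² = 0.105
P_refl = |Γ|²·P_inc = 71.6 mW, P_del = (1 − |Γ|²)·P_inc = 609 mW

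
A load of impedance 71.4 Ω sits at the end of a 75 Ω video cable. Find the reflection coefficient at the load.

Γ = (Z_L − Z_0)/(Z_L + Z_0) = (71.4 − 75)/(71.4 + 75) = -3.6/146.4

Γ = -0.0246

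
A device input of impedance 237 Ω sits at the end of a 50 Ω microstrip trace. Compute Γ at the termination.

Γ = (Z_L − Z_0)/(Z_L + Z_0) = (237 − 50)/(237 + 50) = 187/287

Γ = 0.652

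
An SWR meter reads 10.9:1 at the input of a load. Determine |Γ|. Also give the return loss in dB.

|Γ| = (S − 1)/(S + 1) = (10.9 − 1)/(10.9 + 1) = 9.9/11.9
RL = −20·log₁₀|Γ| = −20·log₁₀(0.832)

|Γ| ≈ 0.832; return loss ≈ 1.6 dB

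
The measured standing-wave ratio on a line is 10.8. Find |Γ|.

|Γ| = (S − 1)/(S + 1) = (10.8 − 1)/(10.8 + 1) = 9.8/11.8

|Γ| ≈ 0.831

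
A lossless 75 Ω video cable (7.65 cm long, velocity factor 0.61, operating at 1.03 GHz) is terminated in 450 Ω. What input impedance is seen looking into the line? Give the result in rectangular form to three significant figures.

Z_in ≈ 62.1 + j139 Ω

λ = v/f = 0.61·c / 1.03 GHz = 0.178 m
βl = 2π·l/λ = 2π × 0.431 = 155°
tan(βl) = tan(155°) = -0.466
Z_in = Z_0·(Z_L + jZ_0·tanβl)/(Z_0 + jZ_L·tanβl)
     = 75·(450 − j35)/(75 − j210)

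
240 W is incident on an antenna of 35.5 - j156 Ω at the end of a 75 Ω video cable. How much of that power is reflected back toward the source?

P_reflected ≈ 170 W

|Γ| = |(-39.5 − j156)/(110.5 − j156)| = 0.842
|Γ|² = 0.709
P_refl = |Γ|²·P_inc = 170 W, P_del = (1 − |Γ|²)·P_inc = 69.9 W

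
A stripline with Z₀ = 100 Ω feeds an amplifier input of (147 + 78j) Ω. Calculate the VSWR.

VSWR ≈ 2.08

Γ = (Z_L − Z_0)/(Z_L + Z_0) = (47 + j78)/(247 + j78)
|Γ| = 91.1/259 = 0.352
VSWR = (1 + |Γ|)/(1 − |Γ|) = 1.35/0.648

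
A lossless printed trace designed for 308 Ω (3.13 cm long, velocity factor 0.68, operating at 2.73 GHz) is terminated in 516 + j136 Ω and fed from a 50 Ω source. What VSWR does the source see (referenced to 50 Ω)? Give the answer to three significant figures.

VSWR ≈ 7.96

λ = v/f = 0.68·c / 2.73 GHz = 0.0747 m
βl = 2π·l/λ = 2π × 0.419 = 151°
tan(βl) = -0.559
Z_in = Z_0·(Z_L + jZ_0·tanβl)/(Z_0 + jZ_L·tanβl) = 278 + j180 Ω
Γ_s = (Z_in − Z_s)/(Z_in + Z_s) = (228 + j180)/(328 + j180), |Γ_s| = 0.777
VSWR = (1 + |Γ_s|)/(1 − |Γ_s|)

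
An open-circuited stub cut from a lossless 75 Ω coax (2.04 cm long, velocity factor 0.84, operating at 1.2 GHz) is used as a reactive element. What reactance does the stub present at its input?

X_in ≈ -107 Ω (capacitive)

λ = v/f = 0.84·c / 1.2 GHz = 0.21 m
βl = 2π·l/λ = 2π × 0.0971 = 35°
tan(βl) = 0.699
For an open-circuited stub, Z_in = −jZ_0·cot(βl) = −jZ_0/tan(βl)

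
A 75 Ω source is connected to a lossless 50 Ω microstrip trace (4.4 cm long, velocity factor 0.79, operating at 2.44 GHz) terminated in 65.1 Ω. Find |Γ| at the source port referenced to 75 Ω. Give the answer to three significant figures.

λ = v/f = 0.79·c / 2.44 GHz = 0.0971 m
βl = 2π·l/λ = 2π × 0.453 = 163°
tan(βl) = -0.304
Z_in = Z_0·(Z_L + jZ_0·tanβl)/(Z_0 + jZ_L·tanβl) = 61.5 + j9.14 Ω
Γ_s = (Z_in − Z_s)/(Z_in + Z_s) = (-13.5 + j9.14)/(136 + j9.14), |Γ_s| = 0.119

|Γ| ≈ 0.119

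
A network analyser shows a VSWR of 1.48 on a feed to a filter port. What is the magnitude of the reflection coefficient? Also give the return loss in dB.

|Γ| = (S − 1)/(S + 1) = (1.48 − 1)/(1.48 + 1) = 0.48/2.48
RL = −20·log₁₀|Γ| = −20·log₁₀(0.194)

|Γ| ≈ 0.194; return loss ≈ 14.3 dB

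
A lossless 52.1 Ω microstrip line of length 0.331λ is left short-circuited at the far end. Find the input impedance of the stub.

Z_in ≈ −j93.4 Ω

βl = 2π × 0.331 = 119°
tan(βl) = -1.79
For a short-circuited stub, Z_in = jZ_0·tan(βl)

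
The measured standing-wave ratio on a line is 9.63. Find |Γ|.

|Γ| = (S − 1)/(S + 1) = (9.63 − 1)/(9.63 + 1) = 8.63/10.6

|Γ| ≈ 0.812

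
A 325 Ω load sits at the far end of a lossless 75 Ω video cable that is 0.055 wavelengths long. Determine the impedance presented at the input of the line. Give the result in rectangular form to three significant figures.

Z_in ≈ 107 − j140 Ω

βl = 2π × 0.055 = 19.8°
tan(βl) = tan(19.8°) = 0.36
Z_in = Z_0·(Z_L + jZ_0·tanβl)/(Z_0 + jZ_L·tanβl)
     = 75·(325 + j27)/(75 + j117)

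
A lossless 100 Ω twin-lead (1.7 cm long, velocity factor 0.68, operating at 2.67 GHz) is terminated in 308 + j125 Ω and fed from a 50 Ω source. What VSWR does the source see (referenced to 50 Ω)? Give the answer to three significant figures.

λ = v/f = 0.68·c / 2.67 GHz = 0.0764 m
βl = 2π·l/λ = 2π × 0.223 = 80.1°
tan(βl) = 5.73
Z_in = Z_0·(Z_L + jZ_0·tanβl)/(Z_0 + jZ_L·tanβl) = 29.8 − j27.9 Ω
Γ_s = (Z_in − Z_s)/(Z_in + Z_s) = (-20.2 − j27.9)/(79.8 − j27.9), |Γ_s| = 0.407
VSWR = (1 + |Γ_s|)/(1 − |Γ_s|)

VSWR ≈ 2.37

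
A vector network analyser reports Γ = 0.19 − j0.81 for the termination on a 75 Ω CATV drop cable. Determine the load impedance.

Z_L ≈ 17.6 − j92.6 Ω

Z_L = Z_0·(1 + Γ)/(1 − Γ) = 75·(1.19 − j0.81)/(0.81 + j0.81)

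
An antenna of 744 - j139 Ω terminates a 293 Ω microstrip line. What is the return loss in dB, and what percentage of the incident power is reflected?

Γ = (451 − j139)/(1037 − j139), |Γ| = 0.451
RL = −20·log₁₀(0.451) = 6.92 dB
P_refl/P_inc = |Γ|² = 0.203

RL ≈ 6.92 dB; 20.3% of incident power reflected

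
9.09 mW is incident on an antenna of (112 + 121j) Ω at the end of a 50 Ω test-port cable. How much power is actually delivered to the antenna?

P_delivered ≈ 4.98 mW

|Γ| = |(62 + j121)/(162 + j121)| = 0.672
|Γ|² = 0.452
P_refl = |Γ|²·P_inc = 4.11 mW, P_del = (1 − |Γ|²)·P_inc = 4.98 mW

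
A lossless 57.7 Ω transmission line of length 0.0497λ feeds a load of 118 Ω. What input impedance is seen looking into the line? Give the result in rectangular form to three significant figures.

Z_in ≈ 90.7 − j41.3 Ω

βl = 2π × 0.0497 = 17.9°
tan(βl) = tan(17.9°) = 0.323
Z_in = Z_0·(Z_L + jZ_0·tanβl)/(Z_0 + jZ_L·tanβl)
     = 57.7·(118 + j18.6)/(57.7 + j38.1)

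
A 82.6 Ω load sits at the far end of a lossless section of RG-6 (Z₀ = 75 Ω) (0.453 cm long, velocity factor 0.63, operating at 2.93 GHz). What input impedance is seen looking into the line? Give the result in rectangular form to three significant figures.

Z_in ≈ 79.5 − j5.94 Ω

λ = v/f = 0.63·c / 2.93 GHz = 0.0645 m
βl = 2π·l/λ = 2π × 0.0702 = 25.3°
tan(βl) = tan(25.3°) = 0.472
Z_in = Z_0·(Z_L + jZ_0·tanβl)/(Z_0 + jZ_L·tanβl)
     = 75·(82.6 + j35.4)/(75 + j39)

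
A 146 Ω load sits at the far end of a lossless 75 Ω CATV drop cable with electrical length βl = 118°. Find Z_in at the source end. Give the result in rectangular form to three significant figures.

Z_in ≈ 46 + j27.3 Ω

tan(βl) = tan(118°) = -1.88
Z_in = Z_0·(Z_L + jZ_0·tanβl)/(Z_0 + jZ_L·tanβl)
     = 75·(146 − j141)/(75 − j275)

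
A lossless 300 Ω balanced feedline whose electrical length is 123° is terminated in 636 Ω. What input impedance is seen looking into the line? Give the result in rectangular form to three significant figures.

tan(βl) = tan(123°) = -1.54
Z_in = Z_0·(Z_L + jZ_0·tanβl)/(Z_0 + jZ_L·tanβl)
     = 300·(636 − j462)/(300 − j979)

Z_in ≈ 184 + j138 Ω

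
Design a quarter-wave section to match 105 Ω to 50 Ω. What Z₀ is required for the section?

Z_qwt ≈ 72.5 Ω

Z_qwt = √(Z_0·R_L) = √(50 × 105) = √5250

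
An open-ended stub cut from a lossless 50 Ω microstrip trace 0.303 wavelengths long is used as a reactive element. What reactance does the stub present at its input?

X_in ≈ 17.3 Ω (inductive)

βl = 2π × 0.303 = 109°
tan(βl) = -2.89
For an open-ended stub, Z_in = −jZ_0·cot(βl) = −jZ_0/tan(βl)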